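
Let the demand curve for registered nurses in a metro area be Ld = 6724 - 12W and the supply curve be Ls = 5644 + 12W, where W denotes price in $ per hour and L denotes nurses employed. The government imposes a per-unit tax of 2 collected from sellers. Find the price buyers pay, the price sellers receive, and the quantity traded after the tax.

Sellers keep W_s = W_b - 2 per unit, so supply in terms of the buyer price is Ls = 5620 + 12W_b.
Equate demand and the shifted supply: 6724 - 12W_b = 5620 + 12W_b, giving 24W_b = 1104, so W_b = 46.
So W_s = 44 and the quantity traded is L = 6724 - 12(46) = 6172.

W_b = 46, W_s = 44, L = 6172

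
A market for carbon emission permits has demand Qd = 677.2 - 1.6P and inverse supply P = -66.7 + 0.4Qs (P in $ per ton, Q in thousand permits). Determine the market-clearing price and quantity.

P* = 124.5, Q* = 478

In direct form, Qs = 166.75 + 2.5P.
The market clears where 677.2 - 1.6P = 166.75 + 2.5P. Rearranging, 4.1P = 510.45, hence P* = 124.5.
From the demand curve, Q* = 677.2 - 1.6(124.5) = 478.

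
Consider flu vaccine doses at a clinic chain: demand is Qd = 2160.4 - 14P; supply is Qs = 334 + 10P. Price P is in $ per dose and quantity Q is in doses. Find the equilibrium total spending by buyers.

Set Qd = Qs: 2160.4 - 14P = 334 + 10P, so 1826.4 = 24P and P* = 76.1.
From the demand curve, Q* = 2160.4 - 14(76.1) = 1095.
Total spending by buyers = P* × Q* = 76.1 × 1095 = 83329.5.

Total spending by buyers = 83329.5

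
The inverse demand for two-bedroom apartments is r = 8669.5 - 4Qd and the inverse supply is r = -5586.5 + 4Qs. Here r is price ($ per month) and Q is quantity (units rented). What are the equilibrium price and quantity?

In direct form, Qd = 2167.375 - 0.25r and Qs = 1396.625 + 0.25r.
Set Qd = Qs: 2167.375 - 0.25r = 1396.625 + 0.25r, so 770.75 = 0.5r and r* = 1541.5.
Then Q* = 2167.375 - 0.25(1541.5) = 1782.

r* = 1541.5, Q* = 1782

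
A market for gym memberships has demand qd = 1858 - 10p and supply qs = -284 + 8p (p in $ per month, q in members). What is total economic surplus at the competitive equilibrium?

Set qd = qs: 1858 - 10p = -284 + 8p, so 2142 = 18p and p* = 119.
Then q* = 1858 - 10(119) = 668.
Demand choke price = 185.8; supply choke price = 35.5. CS = ½(185.8 - 119)(668) = 22311.2; PS = ½(119 - 35.5)(668) = 27889. Total surplus = 50200.2.

Total surplus = 50200.2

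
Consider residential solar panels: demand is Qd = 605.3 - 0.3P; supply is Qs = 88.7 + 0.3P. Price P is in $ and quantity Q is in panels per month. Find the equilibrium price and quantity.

Set Qd = Qs: 605.3 - 0.3P = 88.7 + 0.3P, so 516.6 = 0.6P and P* = 861.
From the demand curve, Q* = 605.3 - 0.3(861) = 347.

P* = 861, Q* = 347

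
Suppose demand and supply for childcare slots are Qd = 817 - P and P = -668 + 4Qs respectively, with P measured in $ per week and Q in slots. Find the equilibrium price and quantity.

P* = 520, Q* = 297

In direct form, Qs = 167 + 0.25P.
Set Qd = Qs: 817 - P = 167 + 0.25P, so 650 = 1.25P and P* = 520.
Substitute back: Q* = 817 - 520 = 297.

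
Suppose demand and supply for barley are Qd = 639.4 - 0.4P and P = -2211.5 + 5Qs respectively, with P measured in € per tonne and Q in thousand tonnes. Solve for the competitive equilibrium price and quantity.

Solving each curve for Q: Qs = 442.3 + 0.2P.
The market clears where 639.4 - 0.4P = 442.3 + 0.2P. Rearranging, 0.6P = 197.1, hence P* = 328.5.
Plugging P* into demand: Q* = 639.4 - 0.4(328.5) = 508.

P* = 328.5, Q* = 508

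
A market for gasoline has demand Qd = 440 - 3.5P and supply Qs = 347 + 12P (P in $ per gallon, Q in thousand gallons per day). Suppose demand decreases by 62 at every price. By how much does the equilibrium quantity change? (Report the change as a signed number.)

Set Qd = Qs: 440 - 3.5P = 347 + 12P, so 93 = 15.5P and P* = 6.
From the demand curve, Q* = 440 - 3.5(6) = 419.
After the shift, demand is Qd = 378 - 3.5P.
New equilibrium: 31 = 15.5P, so P = 2 and Q = 371.
ΔQ = 371 - 419 = -48.

ΔQ = -48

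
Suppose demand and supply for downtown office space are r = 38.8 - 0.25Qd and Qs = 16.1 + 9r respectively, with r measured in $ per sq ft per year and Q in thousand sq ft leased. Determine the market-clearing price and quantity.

Inverting to quantity form: Qd = 155.2 - 4r.
Equating demand and supply, 155.2 - 4r = 16.1 + 9r gives 13r = 139.1, so r* = 10.7.
Plugging r* into demand: Q* = 155.2 - 4(10.7) = 112.4.

r* = 10.7, Q* = 112.4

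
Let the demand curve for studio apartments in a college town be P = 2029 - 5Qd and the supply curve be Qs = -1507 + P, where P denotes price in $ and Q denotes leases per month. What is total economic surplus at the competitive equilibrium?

Inverting to quantity form: Qd = 405.8 - 0.2P.
The market clears where 405.8 - 0.2P = -1507 + P. Rearranging, 1.2P = 1912.8, hence P* = 1594.
Substitute back: Q* = 405.8 - 0.2(1594) = 87.
Demand choke price = 2029; supply choke price = 1507. CS = ½(2029 - 1594)(87) = 18922.5; PS = ½(1594 - 1507)(87) = 3784.5. Total surplus = 22707.

Total surplus = 22707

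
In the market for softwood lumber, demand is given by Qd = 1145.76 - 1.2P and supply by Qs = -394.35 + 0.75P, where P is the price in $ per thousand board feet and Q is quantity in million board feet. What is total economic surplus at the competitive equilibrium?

The market clears where 1145.76 - 1.2P = -394.35 + 0.75P. Rearranging, 1.95P = 1540.11, hence P* = 789.8.
Substitute back: Q* = 1145.76 - 1.2(789.8) = 198.
Demand choke price = 954.8; supply choke price = 525.8. CS = ½(954.8 - 789.8)(198) = 16335; PS = ½(789.8 - 525.8)(198) = 26136. Total surplus = 42471.

Total surplus = 42471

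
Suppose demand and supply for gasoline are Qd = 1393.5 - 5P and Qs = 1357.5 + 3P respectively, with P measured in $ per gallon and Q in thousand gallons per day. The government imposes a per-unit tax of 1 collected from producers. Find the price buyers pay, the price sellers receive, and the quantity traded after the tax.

P_b = 4.875, P_s = 3.875, Q = 1369.125

The tax drives a wedge P_b - P_s = 1. Substituting P_s = P_b - 1 into supply: Qs = 1354.5 + 3P_b.
Equate demand and the shifted supply: 1393.5 - 5P_b = 1354.5 + 3P_b, giving 8P_b = 39, so P_b = 4.875.
So P_s = 3.875 and the quantity traded is Q = 1393.5 - 5(4.875) = 1369.125.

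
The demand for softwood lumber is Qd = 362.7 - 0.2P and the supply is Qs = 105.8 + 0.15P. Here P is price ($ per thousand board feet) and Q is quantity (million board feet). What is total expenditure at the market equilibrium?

Set Qd = Qs: 362.7 - 0.2P = 105.8 + 0.15P, so 256.9 = 0.35P and P* = 734.
Then Q* = 362.7 - 0.2(734) = 215.9.
Total expenditure = P* × Q* = 734 × 215.9 = 158470.6.

Total expenditure = 158470.6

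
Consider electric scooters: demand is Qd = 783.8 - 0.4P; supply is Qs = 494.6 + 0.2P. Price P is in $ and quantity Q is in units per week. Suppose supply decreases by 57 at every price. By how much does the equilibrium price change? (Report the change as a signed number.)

ΔP = 95

At equilibrium Qd = Qs, so 783.8 - 0.4P = 494.6 + 0.2P; collecting terms, 289.2 = 0.6P and P* = 482.
Substitute back: Q* = 783.8 - 0.4(482) = 591.
After the shift, supply is Qs = 437.6 + 0.2P.
Re-solving, 0.6P = 346.2 gives P = 577 and Q = 553.
ΔP = 577 - 482 = 95.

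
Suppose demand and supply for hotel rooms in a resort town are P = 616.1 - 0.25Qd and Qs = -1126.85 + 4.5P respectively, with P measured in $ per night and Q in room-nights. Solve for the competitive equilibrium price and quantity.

P* = 422.5, Q* = 774.4

Rewriting in direct form: Qd = 2464.4 - 4P.
Set Qd = Qs: 2464.4 - 4P = -1126.85 + 4.5P, so 3591.25 = 8.5P and P* = 422.5.
Substitute back: Q* = 2464.4 - 4(422.5) = 774.4.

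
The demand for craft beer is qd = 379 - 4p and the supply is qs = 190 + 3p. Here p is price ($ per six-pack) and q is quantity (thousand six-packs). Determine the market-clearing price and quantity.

At equilibrium qd = qs, so 379 - 4p = 190 + 3p; collecting terms, 189 = 7p and p* = 27.
From the demand curve, q* = 379 - 4(27) = 271.

p* = 27, q* = 271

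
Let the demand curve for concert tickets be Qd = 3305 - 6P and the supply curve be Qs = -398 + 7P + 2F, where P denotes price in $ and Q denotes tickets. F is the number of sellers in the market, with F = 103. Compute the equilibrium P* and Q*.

With F = 103, supply is Qs = -192 + 7P.
Equating demand and supply, 3305 - 6P = -192 + 7P gives 13P = 3497, so P* = 269.
Then Q* = 3305 - 6(269) = 1691.

P* = 269, Q* = 1691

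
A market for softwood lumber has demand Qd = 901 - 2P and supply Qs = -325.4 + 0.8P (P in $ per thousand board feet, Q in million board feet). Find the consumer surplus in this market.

Consumer surplus = 156.25

Set Qd = Qs: 901 - 2P = -325.4 + 0.8P, so 1226.4 = 2.8P and P* = 438.
Plugging P* into demand: Q* = 901 - 2(438) = 25.
Demand choke price (Qd = 0): P = 901/2 = 450.5. Consumer surplus = ½ × (450.5 - 438) × 25 = 156.25.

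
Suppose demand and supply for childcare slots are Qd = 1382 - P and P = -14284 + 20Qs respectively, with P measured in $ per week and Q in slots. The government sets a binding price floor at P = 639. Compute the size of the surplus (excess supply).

In direct form, Qs = 714.2 + 0.05P.
At P = 639: Qd = 743 and Qs = 746.15.
Surplus = Qs - Qd = 746.15 - 743 = 3.15.

Surplus = 3.15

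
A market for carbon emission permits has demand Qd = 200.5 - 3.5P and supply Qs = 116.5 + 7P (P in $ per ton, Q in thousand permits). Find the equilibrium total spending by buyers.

Total spending by buyers = 1380

The market clears where 200.5 - 3.5P = 116.5 + 7P. Rearranging, 10.5P = 84, hence P* = 8.
Then Q* = 200.5 - 3.5(8) = 172.5.
Total spending by buyers = P* × Q* = 8 × 172.5 = 1380.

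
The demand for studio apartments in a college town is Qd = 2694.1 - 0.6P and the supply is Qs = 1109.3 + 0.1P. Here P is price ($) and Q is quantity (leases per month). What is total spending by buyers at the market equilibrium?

The market clears where 2694.1 - 0.6P = 1109.3 + 0.1P. Rearranging, 0.7P = 1584.8, hence P* = 2264.
Then Q* = 2694.1 - 0.6(2264) = 1335.7.
Total spending by buyers = P* × Q* = 2264 × 1335.7 = 3024024.8.

Total spending by buyers = 3024024.8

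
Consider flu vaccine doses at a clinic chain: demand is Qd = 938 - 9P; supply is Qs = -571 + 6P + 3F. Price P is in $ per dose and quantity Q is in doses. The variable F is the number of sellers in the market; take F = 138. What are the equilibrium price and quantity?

With F = 138, supply is Qs = -157 + 6P.
At equilibrium Qd = Qs, so 938 - 9P = -157 + 6P; collecting terms, 1095 = 15P and P* = 73.
From the demand curve, Q* = 938 - 9(73) = 281.

P* = 73, Q* = 281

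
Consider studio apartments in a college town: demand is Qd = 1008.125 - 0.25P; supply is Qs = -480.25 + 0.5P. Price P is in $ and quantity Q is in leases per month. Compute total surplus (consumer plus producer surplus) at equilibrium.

Total surplus = 786432

At equilibrium Qd = Qs, so 1008.125 - 0.25P = -480.25 + 0.5P; collecting terms, 1488.375 = 0.75P and P* = 1984.5.
Then Q* = 1008.125 - 0.25(1984.5) = 512.
Demand choke price = 4032.5; supply choke price = 960.5. CS = ½(4032.5 - 1984.5)(512) = 524288; PS = ½(1984.5 - 960.5)(512) = 262144. Total surplus = 786432.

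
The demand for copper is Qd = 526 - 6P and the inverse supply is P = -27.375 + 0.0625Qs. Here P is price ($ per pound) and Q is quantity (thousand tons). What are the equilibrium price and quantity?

P* = 4, Q* = 502

Solving each curve for Q: Qs = 438 + 16P.
At equilibrium Qd = Qs, so 526 - 6P = 438 + 16P; collecting terms, 88 = 22P and P* = 4.
Then Q* = 526 - 6(4) = 502.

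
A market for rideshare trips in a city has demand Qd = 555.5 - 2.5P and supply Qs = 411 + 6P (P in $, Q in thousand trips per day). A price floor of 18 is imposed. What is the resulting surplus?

With P fixed at 18, quantity demanded is 510.5 and quantity supplied is 519.
Surplus = Qs - Qd = 519 - 510.5 = 8.5.

Surplus = 8.5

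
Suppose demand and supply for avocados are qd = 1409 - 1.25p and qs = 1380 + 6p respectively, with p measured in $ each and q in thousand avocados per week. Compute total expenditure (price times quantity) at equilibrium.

Total expenditure = 5616

At equilibrium qd = qs, so 1409 - 1.25p = 1380 + 6p; collecting terms, 29 = 7.25p and p* = 4.
Plugging p* into demand: q* = 1409 - 1.25(4) = 1404.
Total expenditure = p* × q* = 4 × 1404 = 5616.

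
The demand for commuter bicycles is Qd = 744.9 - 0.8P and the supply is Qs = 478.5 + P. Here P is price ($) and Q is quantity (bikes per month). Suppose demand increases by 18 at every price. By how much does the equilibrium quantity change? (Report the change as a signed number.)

ΔQ = 10

Equating demand and supply, 744.9 - 0.8P = 478.5 + P gives 1.8P = 266.4, so P* = 148.
Substitute back: Q* = 744.9 - 0.8(148) = 626.5.
After the shift, demand is Qd = 762.9 - 0.8P.
New equilibrium: 284.4 = 1.8P, so P = 158 and Q = 636.5.
ΔQ = 636.5 - 626.5 = 10.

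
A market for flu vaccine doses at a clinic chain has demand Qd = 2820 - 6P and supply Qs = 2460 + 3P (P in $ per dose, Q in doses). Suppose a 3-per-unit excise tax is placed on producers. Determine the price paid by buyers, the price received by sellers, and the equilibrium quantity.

The tax drives a wedge P_b - P_s = 3. Substituting P_s = P_b - 3 into supply: Qs = 2451 + 3P_b.
Market clearing requires 2820 - 6P_b = 2451 + 3P_b; hence 369 = 9P_b and P_b = 41.
Then P_s = 41 - 3 = 38 and Q = 2820 - 6(41) = 2574.

P_b = 41, P_s = 38, Q = 2574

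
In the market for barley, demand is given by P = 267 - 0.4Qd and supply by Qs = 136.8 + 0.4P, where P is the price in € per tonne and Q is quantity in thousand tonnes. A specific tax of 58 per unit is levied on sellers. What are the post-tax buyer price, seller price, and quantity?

P_b = 191, P_s = 133, Q = 190

Rewriting in direct form: Qd = 667.5 - 2.5P.
Sellers keep P_s = P_b - 58 per unit, so supply in terms of the buyer price is Qs = 113.6 + 0.4P_b.
Set Qd = Qs: 667.5 - 2.5P_b = 113.6 + 0.4P_b, so 553.9 = 2.9P_b and P_b = 191.
So P_s = 133 and the quantity traded is Q = 667.5 - 2.5(191) = 190.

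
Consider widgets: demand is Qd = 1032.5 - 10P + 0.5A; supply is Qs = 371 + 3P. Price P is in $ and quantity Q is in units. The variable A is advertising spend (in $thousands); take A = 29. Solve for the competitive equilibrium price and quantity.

With A = 29, demand is Qd = 1047 - 10P.
Set Qd = Qs: 1047 - 10P = 371 + 3P, so 676 = 13P and P* = 52.
Substitute back: Q* = 1047 - 10(52) = 527.

P* = 52, Q* = 527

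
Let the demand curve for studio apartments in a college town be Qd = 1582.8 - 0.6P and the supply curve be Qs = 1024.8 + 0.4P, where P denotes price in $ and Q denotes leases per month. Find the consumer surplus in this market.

Consumer surplus = 1297920

At equilibrium Qd = Qs, so 1582.8 - 0.6P = 1024.8 + 0.4P; collecting terms, 558 = P and P* = 558.
Then Q* = 1582.8 - 0.6(558) = 1248.
Demand choke price (Qd = 0): P = 1582.8/0.6 = 2638. Consumer surplus = ½ × (2638 - 558) × 1248 = 1297920.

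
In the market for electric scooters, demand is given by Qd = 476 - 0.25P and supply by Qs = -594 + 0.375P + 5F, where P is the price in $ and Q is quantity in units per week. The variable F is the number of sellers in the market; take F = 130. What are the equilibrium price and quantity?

P* = 672, Q* = 308

With F = 130, supply is Qs = 56 + 0.375P.
The market clears where 476 - 0.25P = 56 + 0.375P. Rearranging, 0.625P = 420, hence P* = 672.
Substitute back: Q* = 476 - 0.25(672) = 308.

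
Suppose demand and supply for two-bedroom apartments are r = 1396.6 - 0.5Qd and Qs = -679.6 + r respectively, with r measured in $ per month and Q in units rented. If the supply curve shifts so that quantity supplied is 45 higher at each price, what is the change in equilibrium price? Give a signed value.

Rewriting in direct form: Qd = 2793.2 - 2r.
Equating demand and supply, 2793.2 - 2r = -679.6 + r gives 3r = 3472.8, so r* = 1157.6.
From the demand curve, Q* = 2793.2 - 2(1157.6) = 478.
After the shift, supply is Qs = -634.6 + r.
New equilibrium: 3427.8 = 3r, so r = 1142.6 and Q = 508.
Δr = 1142.6 - 1157.6 = -15.

Δr = -15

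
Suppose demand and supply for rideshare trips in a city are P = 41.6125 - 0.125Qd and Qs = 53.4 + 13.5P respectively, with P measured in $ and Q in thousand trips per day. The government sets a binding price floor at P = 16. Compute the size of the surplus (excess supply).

Surplus = 64.5

Rewriting in direct form: Qd = 332.9 - 8P.
At P = 16: Qd = 204.9 and Qs = 269.4.
Surplus = Qs - Qd = 269.4 - 204.9 = 64.5.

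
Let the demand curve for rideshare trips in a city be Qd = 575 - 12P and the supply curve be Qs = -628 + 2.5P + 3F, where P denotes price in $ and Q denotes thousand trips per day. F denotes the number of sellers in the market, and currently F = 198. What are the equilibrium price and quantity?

With F = 198, supply is Qs = -34 + 2.5P.
Set Qd = Qs: 575 - 12P = -34 + 2.5P, so 609 = 14.5P and P* = 42.
Substitute back: Q* = 575 - 12(42) = 71.

P* = 42, Q* = 71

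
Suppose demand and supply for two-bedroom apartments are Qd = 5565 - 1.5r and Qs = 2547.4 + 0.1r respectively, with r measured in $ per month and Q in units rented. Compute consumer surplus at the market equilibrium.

Equating demand and supply, 5565 - 1.5r = 2547.4 + 0.1r gives 1.6r = 3017.6, so r* = 1886.
Then Q* = 5565 - 1.5(1886) = 2736.
Demand choke price (Qd = 0): r = 5565/1.5 = 3710. Consumer surplus = ½ × (3710 - 1886) × 2736 = 2495232.

Consumer surplus = 2495232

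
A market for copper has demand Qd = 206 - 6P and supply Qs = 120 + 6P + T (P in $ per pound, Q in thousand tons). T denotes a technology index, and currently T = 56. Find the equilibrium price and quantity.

With T = 56, supply is Qs = 176 + 6P.
At equilibrium Qd = Qs, so 206 - 6P = 176 + 6P; collecting terms, 30 = 12P and P* = 2.5.
Plugging P* into demand: Q* = 206 - 6(2.5) = 191.

P* = 2.5, Q* = 191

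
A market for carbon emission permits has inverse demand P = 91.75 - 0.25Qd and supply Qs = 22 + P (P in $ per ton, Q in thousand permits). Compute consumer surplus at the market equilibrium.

Rewriting in direct form: Qd = 367 - 4P.
The market clears where 367 - 4P = 22 + P. Rearranging, 5P = 345, hence P* = 69.
From the demand curve, Q* = 367 - 4(69) = 91.
Demand choke price (Qd = 0): P = 367/4 = 91.75. Consumer surplus = ½ × (91.75 - 69) × 91 = 1035.125.

Consumer surplus = 1035.125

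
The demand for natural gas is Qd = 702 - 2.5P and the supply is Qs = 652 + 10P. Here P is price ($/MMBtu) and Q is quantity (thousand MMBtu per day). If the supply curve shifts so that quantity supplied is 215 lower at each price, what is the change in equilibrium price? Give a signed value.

ΔP = 17.2

Set Qd = Qs: 702 - 2.5P = 652 + 10P, so 50 = 12.5P and P* = 4.
From the demand curve, Q* = 702 - 2.5(4) = 692.
After the shift, supply is Qs = 437 + 10P.
New equilibrium: 265 = 12.5P, so P = 21.2 and Q = 649.
ΔP = 21.2 - 4 = 17.2.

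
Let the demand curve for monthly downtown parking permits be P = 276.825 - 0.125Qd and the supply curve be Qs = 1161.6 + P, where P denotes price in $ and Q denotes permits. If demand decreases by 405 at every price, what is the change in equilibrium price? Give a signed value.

Solving each curve for Q: Qd = 2214.6 - 8P.
Equating demand and supply, 2214.6 - 8P = 1161.6 + P gives 9P = 1053, so P* = 117.
From the demand curve, Q* = 2214.6 - 8(117) = 1278.6.
After the shift, demand is Qd = 1809.6 - 8P.
New equilibrium: 648 = 9P, so P = 72 and Q = 1233.6.
ΔP = 72 - 117 = -45.

ΔP = -45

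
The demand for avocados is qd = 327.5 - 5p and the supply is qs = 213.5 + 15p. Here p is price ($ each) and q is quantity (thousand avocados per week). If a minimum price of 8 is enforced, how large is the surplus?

Surplus = 46

With p fixed at 8, quantity demanded is 287.5 and quantity supplied is 333.5.
Surplus = qs - qd = 333.5 - 287.5 = 46.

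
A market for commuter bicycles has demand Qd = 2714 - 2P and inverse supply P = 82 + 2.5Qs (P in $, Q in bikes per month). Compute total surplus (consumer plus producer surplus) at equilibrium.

Total surplus = 270937.5

In direct form, Qs = -32.8 + 0.4P.
At equilibrium Qd = Qs, so 2714 - 2P = -32.8 + 0.4P; collecting terms, 2746.8 = 2.4P and P* = 1144.5.
Then Q* = 2714 - 2(1144.5) = 425.
Demand choke price = 1357; supply choke price = 82. CS = ½(1357 - 1144.5)(425) = 45156.25; PS = ½(1144.5 - 82)(425) = 225781.25. Total surplus = 270937.5.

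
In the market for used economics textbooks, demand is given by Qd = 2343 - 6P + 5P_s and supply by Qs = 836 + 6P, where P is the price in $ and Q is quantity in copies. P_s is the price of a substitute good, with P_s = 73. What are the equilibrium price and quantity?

With P_s = 73, demand is Qd = 2708 - 6P.
The market clears where 2708 - 6P = 836 + 6P. Rearranging, 12P = 1872, hence P* = 156.
From the demand curve, Q* = 2708 - 6(156) = 1772.

P* = 156, Q* = 1772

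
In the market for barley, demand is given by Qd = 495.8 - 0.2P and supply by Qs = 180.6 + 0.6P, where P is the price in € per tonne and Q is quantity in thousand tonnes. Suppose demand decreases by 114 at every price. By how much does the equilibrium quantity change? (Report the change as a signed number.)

ΔQ = -85.5

The market clears where 495.8 - 0.2P = 180.6 + 0.6P. Rearranging, 0.8P = 315.2, hence P* = 394.
Then Q* = 495.8 - 0.2(394) = 417.
After the shift, demand is Qd = 381.8 - 0.2P.
Re-solving, 0.8P = 201.2 gives P = 251.5 and Q = 331.5.
ΔQ = 331.5 - 417 = -85.5.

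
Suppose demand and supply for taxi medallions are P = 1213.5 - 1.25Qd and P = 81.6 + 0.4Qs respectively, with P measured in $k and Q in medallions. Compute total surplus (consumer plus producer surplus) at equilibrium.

Inverting to quantity form: Qd = 970.8 - 0.8P and Qs = -204 + 2.5P.
Equating demand and supply, 970.8 - 0.8P = -204 + 2.5P gives 3.3P = 1174.8, so P* = 356.
From the demand curve, Q* = 970.8 - 0.8(356) = 686.
Demand choke price = 1213.5; supply choke price = 81.6. CS = ½(1213.5 - 356)(686) = 294122.5; PS = ½(356 - 81.6)(686) = 94119.2. Total surplus = 388241.7.

Total surplus = 388241.7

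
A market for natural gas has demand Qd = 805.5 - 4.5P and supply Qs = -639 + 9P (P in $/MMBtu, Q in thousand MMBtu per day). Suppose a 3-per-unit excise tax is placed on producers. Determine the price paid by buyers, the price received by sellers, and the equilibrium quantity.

P_b = 109, P_s = 106, Q = 315

The tax drives a wedge P_b - P_s = 3. Substituting P_s = P_b - 3 into supply: Qs = -666 + 9P_b.
Equate demand and the shifted supply: 805.5 - 4.5P_b = -666 + 9P_b, giving 13.5P_b = 1471.5, so P_b = 109.
So P_s = 106 and the quantity traded is Q = 805.5 - 4.5(109) = 315.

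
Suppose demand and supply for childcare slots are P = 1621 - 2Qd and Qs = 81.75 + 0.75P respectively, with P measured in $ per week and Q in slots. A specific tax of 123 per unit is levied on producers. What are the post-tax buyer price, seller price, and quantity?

P_b = 656.8, P_s = 533.8, Q = 482.1

In direct form, Qd = 810.5 - 0.5P.
Producers keep P_s = P_b - 123 per unit, so supply in terms of the buyer price is Qs = -10.5 + 0.75P_b.
Market clearing requires 810.5 - 0.5P_b = -10.5 + 0.75P_b; hence 821 = 1.25P_b and P_b = 656.8.
So P_s = 533.8 and the quantity traded is Q = 810.5 - 0.5(656.8) = 482.1.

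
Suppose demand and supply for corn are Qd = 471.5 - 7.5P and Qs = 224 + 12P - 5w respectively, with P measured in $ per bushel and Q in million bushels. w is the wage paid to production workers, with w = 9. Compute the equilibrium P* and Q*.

With w = 9, supply is Qs = 179 + 12P.
The market clears where 471.5 - 7.5P = 179 + 12P. Rearranging, 19.5P = 292.5, hence P* = 15.
Plugging P* into demand: Q* = 471.5 - 7.5(15) = 359.

P* = 15, Q* = 359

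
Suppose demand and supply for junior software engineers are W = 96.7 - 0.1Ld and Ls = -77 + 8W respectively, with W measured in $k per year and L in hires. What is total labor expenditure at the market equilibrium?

Total labor expenditure = 22446

In direct form, Ld = 967 - 10W.
The market clears where 967 - 10W = -77 + 8W. Rearranging, 18W = 1044, hence W* = 58.
From the demand curve, L* = 967 - 10(58) = 387.
Total labor expenditure = W* × L* = 58 × 387 = 22446.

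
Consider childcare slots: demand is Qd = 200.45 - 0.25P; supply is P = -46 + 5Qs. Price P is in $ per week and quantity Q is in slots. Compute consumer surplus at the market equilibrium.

Consumer surplus = 17747.28

Inverting to quantity form: Qs = 9.2 + 0.2P.
Set Qd = Qs: 200.45 - 0.25P = 9.2 + 0.2P, so 191.25 = 0.45P and P* = 425.
Plugging P* into demand: Q* = 200.45 - 0.25(425) = 94.2.
Demand choke price (Qd = 0): P = 200.45/0.25 = 801.8. Consumer surplus = ½ × (801.8 - 425) × 94.2 = 17747.28.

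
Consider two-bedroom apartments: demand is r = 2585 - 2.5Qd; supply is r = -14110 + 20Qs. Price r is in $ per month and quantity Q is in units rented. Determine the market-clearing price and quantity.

In direct form, Qd = 1034 - 0.4r and Qs = 705.5 + 0.05r.
At equilibrium Qd = Qs, so 1034 - 0.4r = 705.5 + 0.05r; collecting terms, 328.5 = 0.45r and r* = 730.
Then Q* = 1034 - 0.4(730) = 742.

r* = 730, Q* = 742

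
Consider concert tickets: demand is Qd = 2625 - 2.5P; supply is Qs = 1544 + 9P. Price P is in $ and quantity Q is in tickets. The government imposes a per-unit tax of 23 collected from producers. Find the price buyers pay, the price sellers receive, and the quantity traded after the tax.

P_b = 112, P_s = 89, Q = 2345

The tax drives a wedge P_b - P_s = 23. Substituting P_s = P_b - 23 into supply: Qs = 1337 + 9P_b.
Equate demand and the shifted supply: 2625 - 2.5P_b = 1337 + 9P_b, giving 11.5P_b = 1288, so P_b = 112.
Then P_s = 112 - 23 = 89 and Q = 2625 - 2.5(112) = 2345.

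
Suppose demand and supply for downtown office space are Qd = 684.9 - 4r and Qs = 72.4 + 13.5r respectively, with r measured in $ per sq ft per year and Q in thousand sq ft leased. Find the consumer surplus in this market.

Consumer surplus = 37114.50125

Set Qd = Qs: 684.9 - 4r = 72.4 + 13.5r, so 612.5 = 17.5r and r* = 35.
Then Q* = 684.9 - 4(35) = 544.9.
Demand choke price (Qd = 0): r = 684.9/4 = 171.225. Consumer surplus = ½ × (171.225 - 35) × 544.9 = 37114.50125.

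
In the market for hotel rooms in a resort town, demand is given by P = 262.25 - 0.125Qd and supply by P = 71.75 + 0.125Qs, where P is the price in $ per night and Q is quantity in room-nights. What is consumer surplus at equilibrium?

Consumer surplus = 36290.25

In direct form, Qd = 2098 - 8P and Qs = -574 + 8P.
At equilibrium Qd = Qs, so 2098 - 8P = -574 + 8P; collecting terms, 2672 = 16P and P* = 167.
Substitute back: Q* = 2098 - 8(167) = 762.
Demand choke price (Qd = 0): P = 2098/8 = 262.25. Consumer surplus = ½ × (262.25 - 167) × 762 = 36290.25.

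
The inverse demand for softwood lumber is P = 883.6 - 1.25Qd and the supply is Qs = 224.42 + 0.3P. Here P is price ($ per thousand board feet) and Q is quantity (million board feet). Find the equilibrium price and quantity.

P* = 438.6, Q* = 356

In direct form, Qd = 706.88 - 0.8P.
At equilibrium Qd = Qs, so 706.88 - 0.8P = 224.42 + 0.3P; collecting terms, 482.46 = 1.1P and P* = 438.6.
Then Q* = 706.88 - 0.8(438.6) = 356.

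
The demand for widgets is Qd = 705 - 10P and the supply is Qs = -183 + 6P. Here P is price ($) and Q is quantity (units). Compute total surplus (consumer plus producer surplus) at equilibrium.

Total surplus = 3000

The market clears where 705 - 10P = -183 + 6P. Rearranging, 16P = 888, hence P* = 55.5.
Then Q* = 705 - 10(55.5) = 150.
Demand choke price = 70.5; supply choke price = 30.5. CS = ½(70.5 - 55.5)(150) = 1125; PS = ½(55.5 - 30.5)(150) = 1875. Total surplus = 3000.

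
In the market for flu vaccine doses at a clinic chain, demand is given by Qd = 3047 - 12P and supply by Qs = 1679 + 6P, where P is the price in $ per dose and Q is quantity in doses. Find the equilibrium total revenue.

Set Qd = Qs: 3047 - 12P = 1679 + 6P, so 1368 = 18P and P* = 76.
Plugging P* into demand: Q* = 3047 - 12(76) = 2135.
Total revenue = P* × Q* = 76 × 2135 = 162260.

Total revenue = 162260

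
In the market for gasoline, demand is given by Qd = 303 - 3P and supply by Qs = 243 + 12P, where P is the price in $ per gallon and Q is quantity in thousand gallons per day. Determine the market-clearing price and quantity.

P* = 4, Q* = 291

Set Qd = Qs: 303 - 3P = 243 + 12P, so 60 = 15P and P* = 4.
Then Q* = 303 - 3(4) = 291.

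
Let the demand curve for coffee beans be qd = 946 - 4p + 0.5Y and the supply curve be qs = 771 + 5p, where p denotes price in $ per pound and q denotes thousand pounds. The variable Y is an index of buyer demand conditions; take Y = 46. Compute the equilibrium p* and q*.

With Y = 46, demand is qd = 969 - 4p.
Equating demand and supply, 969 - 4p = 771 + 5p gives 9p = 198, so p* = 22.
From the demand curve, q* = 969 - 4(22) = 881.

p* = 22, q* = 881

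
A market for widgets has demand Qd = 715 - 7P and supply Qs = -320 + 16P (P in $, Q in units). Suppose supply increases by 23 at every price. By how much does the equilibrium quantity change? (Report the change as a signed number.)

At equilibrium Qd = Qs, so 715 - 7P = -320 + 16P; collecting terms, 1035 = 23P and P* = 45.
Then Q* = 715 - 7(45) = 400.
After the shift, supply is Qs = -297 + 16P.
The new intersection has 1012 = 23P, i.e. P = 44, Q = 407.
ΔQ = 407 - 400 = 7.

ΔQ = 7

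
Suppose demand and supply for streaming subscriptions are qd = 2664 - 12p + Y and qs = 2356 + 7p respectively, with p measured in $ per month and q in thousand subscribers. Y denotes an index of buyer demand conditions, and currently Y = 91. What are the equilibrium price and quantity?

With Y = 91, demand is qd = 2755 - 12p.
At equilibrium qd = qs, so 2755 - 12p = 2356 + 7p; collecting terms, 399 = 19p and p* = 21.
Plugging p* into demand: q* = 2755 - 12(21) = 2503.

p* = 21, q* = 2503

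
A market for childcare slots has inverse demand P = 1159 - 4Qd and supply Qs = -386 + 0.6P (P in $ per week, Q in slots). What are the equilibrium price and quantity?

Inverting to quantity form: Qd = 289.75 - 0.25P.
The market clears where 289.75 - 0.25P = -386 + 0.6P. Rearranging, 0.85P = 675.75, hence P* = 795.
Then Q* = 289.75 - 0.25(795) = 91.

P* = 795, Q* = 91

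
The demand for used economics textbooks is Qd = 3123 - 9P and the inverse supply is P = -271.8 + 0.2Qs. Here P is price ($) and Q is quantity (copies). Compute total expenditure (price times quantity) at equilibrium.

Solving each curve for Q: Qs = 1359 + 5P.
Equating demand and supply, 3123 - 9P = 1359 + 5P gives 14P = 1764, so P* = 126.
Plugging P* into demand: Q* = 3123 - 9(126) = 1989.
Total expenditure = P* × Q* = 126 × 1989 = 250614.

Total expenditure = 250614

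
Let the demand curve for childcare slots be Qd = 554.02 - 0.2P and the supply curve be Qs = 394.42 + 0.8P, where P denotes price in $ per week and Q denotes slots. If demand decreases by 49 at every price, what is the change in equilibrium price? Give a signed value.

Set Qd = Qs: 554.02 - 0.2P = 394.42 + 0.8P, so 159.6 = P and P* = 159.6.
Then Q* = 554.02 - 0.2(159.6) = 522.1.
After the shift, demand is Qd = 505.02 - 0.2P.
The new intersection has 110.6 = P, i.e. P = 110.6, Q = 482.9.
ΔP = 110.6 - 159.6 = -49.

ΔP = -49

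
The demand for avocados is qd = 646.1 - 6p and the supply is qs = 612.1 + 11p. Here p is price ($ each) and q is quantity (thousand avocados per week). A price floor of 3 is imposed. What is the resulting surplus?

With p fixed at 3, quantity demanded is 628.1 and quantity supplied is 645.1.
Surplus = qs - qd = 645.1 - 628.1 = 17.

Surplus = 17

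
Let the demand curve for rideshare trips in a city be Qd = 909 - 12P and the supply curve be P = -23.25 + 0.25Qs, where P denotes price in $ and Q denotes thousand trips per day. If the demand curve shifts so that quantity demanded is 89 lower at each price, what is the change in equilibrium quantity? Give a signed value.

Inverting to quantity form: Qs = 93 + 4P.
Equating demand and supply, 909 - 12P = 93 + 4P gives 16P = 816, so P* = 51.
Substitute back: Q* = 909 - 12(51) = 297.
After the shift, demand is Qd = 820 - 12P.
Re-solving, 16P = 727 gives P = 45.4375 and Q = 274.75.
ΔQ = 274.75 - 297 = -22.25.

ΔQ = -22.25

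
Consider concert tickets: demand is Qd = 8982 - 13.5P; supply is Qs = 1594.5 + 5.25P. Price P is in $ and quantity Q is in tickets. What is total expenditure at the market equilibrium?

Total expenditure = 1443222

Set Qd = Qs: 8982 - 13.5P = 1594.5 + 5.25P, so 7387.5 = 18.75P and P* = 394.
Substitute back: Q* = 8982 - 13.5(394) = 3663.
Total expenditure = P* × Q* = 394 × 3663 = 1443222.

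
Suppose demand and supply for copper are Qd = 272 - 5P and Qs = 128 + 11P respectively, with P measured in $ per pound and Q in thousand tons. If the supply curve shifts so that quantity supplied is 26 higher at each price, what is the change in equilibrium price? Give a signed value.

Set Qd = Qs: 272 - 5P = 128 + 11P, so 144 = 16P and P* = 9.
From the demand curve, Q* = 272 - 5(9) = 227.
After the shift, supply is Qs = 154 + 11P.
New equilibrium: 118 = 16P, so P = 7.375 and Q = 235.125.
ΔP = 7.375 - 9 = -1.625.

ΔP = -1.625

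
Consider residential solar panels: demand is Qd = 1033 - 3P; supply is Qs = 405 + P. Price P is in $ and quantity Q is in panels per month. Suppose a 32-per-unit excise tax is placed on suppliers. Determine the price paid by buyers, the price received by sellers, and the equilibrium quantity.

Suppliers keep P_s = P_b - 32 per unit, so supply in terms of the buyer price is Qs = 373 + P_b.
Market clearing requires 1033 - 3P_b = 373 + P_b; hence 660 = 4P_b and P_b = 165.
So P_s = 133 and the quantity traded is Q = 1033 - 3(165) = 538.

P_b = 165, P_s = 133, Q = 538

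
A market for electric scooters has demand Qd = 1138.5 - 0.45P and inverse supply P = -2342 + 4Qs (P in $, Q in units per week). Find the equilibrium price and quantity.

Rewriting in direct form: Qs = 585.5 + 0.25P.
Set Qd = Qs: 1138.5 - 0.45P = 585.5 + 0.25P, so 553 = 0.7P and P* = 790.
From the demand curve, Q* = 1138.5 - 0.45(790) = 783.

P* = 790, Q* = 783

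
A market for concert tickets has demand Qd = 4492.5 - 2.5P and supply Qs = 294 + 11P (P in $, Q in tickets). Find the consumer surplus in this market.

Consumer surplus = 2760245

The market clears where 4492.5 - 2.5P = 294 + 11P. Rearranging, 13.5P = 4198.5, hence P* = 311.
Plugging P* into demand: Q* = 4492.5 - 2.5(311) = 3715.
Demand choke price (Qd = 0): P = 4492.5/2.5 = 1797. Consumer surplus = ½ × (1797 - 311) × 3715 = 2760245.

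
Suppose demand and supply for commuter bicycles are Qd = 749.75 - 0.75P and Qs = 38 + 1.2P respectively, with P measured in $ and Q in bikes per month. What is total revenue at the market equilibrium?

Set Qd = Qs: 749.75 - 0.75P = 38 + 1.2P, so 711.75 = 1.95P and P* = 365.
From the demand curve, Q* = 749.75 - 0.75(365) = 476.
Total revenue = P* × Q* = 365 × 476 = 173740.

Total revenue = 173740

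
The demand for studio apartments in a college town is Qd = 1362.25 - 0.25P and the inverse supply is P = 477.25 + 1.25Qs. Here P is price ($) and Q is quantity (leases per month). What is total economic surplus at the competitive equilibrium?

Total surplus = 2354123.625

In direct form, Qs = -381.8 + 0.8P.
The market clears where 1362.25 - 0.25P = -381.8 + 0.8P. Rearranging, 1.05P = 1744.05, hence P* = 1661.
Plugging P* into demand: Q* = 1362.25 - 0.25(1661) = 947.
Demand choke price = 5449; supply choke price = 477.25. CS = ½(5449 - 1661)(947) = 1793618; PS = ½(1661 - 477.25)(947) = 560505.625. Total surplus = 2354123.625.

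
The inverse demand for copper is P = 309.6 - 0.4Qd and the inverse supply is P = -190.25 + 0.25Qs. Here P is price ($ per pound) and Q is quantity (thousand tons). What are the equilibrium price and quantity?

Inverting to quantity form: Qd = 774 - 2.5P and Qs = 761 + 4P.
Set Qd = Qs: 774 - 2.5P = 761 + 4P, so 13 = 6.5P and P* = 2.
Substitute back: Q* = 774 - 2.5(2) = 769.

P* = 2, Q* = 769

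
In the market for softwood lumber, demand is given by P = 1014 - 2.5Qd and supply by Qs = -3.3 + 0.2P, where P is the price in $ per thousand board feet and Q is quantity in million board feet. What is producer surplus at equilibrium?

Solving each curve for Q: Qd = 405.6 - 0.4P.
The market clears where 405.6 - 0.4P = -3.3 + 0.2P. Rearranging, 0.6P = 408.9, hence P* = 681.5.
Plugging P* into demand: Q* = 405.6 - 0.4(681.5) = 133.
Supply choke price (Qs = 0): P = 16.5. Producer surplus = ½ × (681.5 - 16.5) × 133 = 44222.5.

Producer surplus = 44222.5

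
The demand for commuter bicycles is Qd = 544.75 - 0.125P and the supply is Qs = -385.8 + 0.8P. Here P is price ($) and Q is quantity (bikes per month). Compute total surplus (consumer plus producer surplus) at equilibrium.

Total surplus = 811969.625

Equating demand and supply, 544.75 - 0.125P = -385.8 + 0.8P gives 0.925P = 930.55, so P* = 1006.
From the demand curve, Q* = 544.75 - 0.125(1006) = 419.
Demand choke price = 4358; supply choke price = 482.25. CS = ½(4358 - 1006)(419) = 702244; PS = ½(1006 - 482.25)(419) = 109725.625. Total surplus = 811969.625.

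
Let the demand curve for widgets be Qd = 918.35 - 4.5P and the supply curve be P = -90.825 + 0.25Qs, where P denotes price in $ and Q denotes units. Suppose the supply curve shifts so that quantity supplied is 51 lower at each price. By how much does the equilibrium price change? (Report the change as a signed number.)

In direct form, Qs = 363.3 + 4P.
Equating demand and supply, 918.35 - 4.5P = 363.3 + 4P gives 8.5P = 555.05, so P* = 65.3.
From the demand curve, Q* = 918.35 - 4.5(65.3) = 624.5.
After the shift, supply is Qs = 312.3 + 4P.
Re-solving, 8.5P = 606.05 gives P = 71.3 and Q = 597.5.
ΔP = 71.3 - 65.3 = 6.

ΔP = 6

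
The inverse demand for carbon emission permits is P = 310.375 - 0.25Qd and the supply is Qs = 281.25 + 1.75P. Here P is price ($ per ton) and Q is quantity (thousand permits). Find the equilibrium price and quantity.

P* = 167, Q* = 573.5

Rewriting in direct form: Qd = 1241.5 - 4P.
Set Qd = Qs: 1241.5 - 4P = 281.25 + 1.75P, so 960.25 = 5.75P and P* = 167.
Substitute back: Q* = 1241.5 - 4(167) = 573.5.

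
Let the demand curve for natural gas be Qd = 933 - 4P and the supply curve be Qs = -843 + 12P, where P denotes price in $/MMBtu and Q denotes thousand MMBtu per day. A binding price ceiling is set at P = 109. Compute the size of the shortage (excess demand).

Shortage = 32

Evaluating both curves at the ceiling price 109 gives Qd = 497, Qs = 465.
Shortage = Qd - Qs = 497 - 465 = 32.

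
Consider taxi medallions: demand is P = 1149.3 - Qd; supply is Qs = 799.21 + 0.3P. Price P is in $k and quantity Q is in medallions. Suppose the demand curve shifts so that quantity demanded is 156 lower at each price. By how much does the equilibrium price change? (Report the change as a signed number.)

In direct form, Qd = 1149.3 - P.
At equilibrium Qd = Qs, so 1149.3 - P = 799.21 + 0.3P; collecting terms, 350.09 = 1.3P and P* = 269.3.
Then Q* = 1149.3 - 269.3 = 880.
After the shift, demand is Qd = 993.3 - P.
Re-solving, 1.3P = 194.09 gives P = 149.3 and Q = 844.
ΔP = 149.3 - 269.3 = -120.

ΔP = -120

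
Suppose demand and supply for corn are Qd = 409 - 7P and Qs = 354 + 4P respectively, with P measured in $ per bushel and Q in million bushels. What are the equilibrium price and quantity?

Equating demand and supply, 409 - 7P = 354 + 4P gives 11P = 55, so P* = 5.
Substitute back: Q* = 409 - 7(5) = 374.

P* = 5, Q* = 374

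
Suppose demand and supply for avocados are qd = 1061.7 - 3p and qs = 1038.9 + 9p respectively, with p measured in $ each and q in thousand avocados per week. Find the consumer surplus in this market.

Consumer surplus = 185856

At equilibrium qd = qs, so 1061.7 - 3p = 1038.9 + 9p; collecting terms, 22.8 = 12p and p* = 1.9.
Plugging p* into demand: q* = 1061.7 - 3(1.9) = 1056.
Demand choke price (qd = 0): p = 1061.7/3 = 353.9. Consumer surplus = ½ × (353.9 - 1.9) × 1056 = 185856.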